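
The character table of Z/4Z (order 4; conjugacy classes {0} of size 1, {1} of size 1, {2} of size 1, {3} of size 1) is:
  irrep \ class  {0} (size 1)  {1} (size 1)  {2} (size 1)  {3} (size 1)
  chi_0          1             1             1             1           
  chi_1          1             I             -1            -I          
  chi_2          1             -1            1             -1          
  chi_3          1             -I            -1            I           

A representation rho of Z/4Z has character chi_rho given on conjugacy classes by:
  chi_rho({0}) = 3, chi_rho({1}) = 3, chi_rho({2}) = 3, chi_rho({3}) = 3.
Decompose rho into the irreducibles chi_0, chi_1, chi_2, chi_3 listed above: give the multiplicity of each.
Multiplicities: chi_0: 3, chi_1: 0, chi_2: 0, chi_3: 0.

Argument: Use <chi_rho, chi> = (1/|G|) sum_C |C| * chi_rho(C) * conj(chi(C)) with |G| = 4 for each irreducible chi in the table:
  <chi_rho, chi_0> = (1/4)[1*(3)*conj(1) + 1*(3)*conj(1) + 1*(3)*conj(1) + 1*(3)*conj(1)]
      = (1/4)[(3) + (3) + (3) + (3)] = 12/4 = 3
  <chi_rho, chi_1> = (1/4)[1*(3)*conj(1) + 1*(3)*conj(I) + 1*(3)*conj(-1) + 1*(3)*conj(-I)]
      = (1/4)[(3) + (-3*I) + (-3) + (3*I)] = 0/4 = 0
  <chi_rho, chi_2> = (1/4)[1*(3)*conj(1) + 1*(3)*conj(-1) + 1*(3)*conj(1) + 1*(3)*conj(-1)]
      = (1/4)[(3) + (-3) + (3) + (-3)] = 0/4 = 0
  <chi_rho, chi_3> = (1/4)[1*(3)*conj(1) + 1*(3)*conj(-I) + 1*(3)*conj(-1) + 1*(3)*conj(I)]
      = (1/4)[(3) + (3*I) + (-3) + (-3*I)] = 0/4 = 0
(Exp terms are combined using exp(i*s)*conj(exp(i*t)) = exp(i*(s-t)), and sums of them are collapsed using the identity that for every m > 1 the m distinct m-th roots of unity sum to 0, e.g. 1 + exp(2*I*pi/3) + exp(-2*I*pi/3) = 0.)
Dimension check: dim(rho) = sum (mult * dim) = 3*1 + 0*1 + 0*1 + 0*1 = 3 = chi_rho(e) = 3.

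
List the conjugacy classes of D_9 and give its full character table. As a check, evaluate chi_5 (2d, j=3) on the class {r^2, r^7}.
Conjugacy classes: {e} of size 1, {r^1, r^8} of size 2, {r^2, r^7} of size 2, {r^3, r^6} of size 2, {r^4, r^5} of size 2, {s, sr, ..., sr^8} of size 9.
Character table:
  irrep \ class              {e} (size 1)  {r^1, r^8} (size 2)  {r^2, r^7} (size 2)  {r^3, r^6} (size 2)  {r^4, r^5} (size 2)  {s, sr, ..., sr^8} (size 9)
  chi_1 (triv)               1             1                    1                    1                    1                    1                          
  chi_2 (sign: r->1, s->-1)  1             1                    1                    1                    1                    -1                         
  chi_3 (2d, j=1)            2             2*cos(2*pi/9)        2*cos(4*pi/9)        -1                   -2*cos(pi/9)         0                          
  chi_4 (2d, j=2)            2             2*cos(4*pi/9)        -2*cos(pi/9)         -1                   2*cos(2*pi/9)        0                          
  chi_5 (2d, j=3)            2             -1                   -1                   2                    -1                   0                          
  chi_6 (2d, j=4)            2             -2*cos(pi/9)         2*cos(2*pi/9)        -1                   2*cos(4*pi/9)        0                          

Spot check: chi_5 (2d, j=3) on {r^2, r^7} = -1.

Justification: D_9 has order 2*9 = 18 with 6 conjugacy classes, hence 6 irreducibles. Sum of squared dims 1 + 1 + 4 + 4 + 4 + 4 = 18 = |G|. Linear characters come from the abelianisation; the 2-dimensional irreps have character r^k -> 2*cos(2*pi*j*k/9), reflections -> 0.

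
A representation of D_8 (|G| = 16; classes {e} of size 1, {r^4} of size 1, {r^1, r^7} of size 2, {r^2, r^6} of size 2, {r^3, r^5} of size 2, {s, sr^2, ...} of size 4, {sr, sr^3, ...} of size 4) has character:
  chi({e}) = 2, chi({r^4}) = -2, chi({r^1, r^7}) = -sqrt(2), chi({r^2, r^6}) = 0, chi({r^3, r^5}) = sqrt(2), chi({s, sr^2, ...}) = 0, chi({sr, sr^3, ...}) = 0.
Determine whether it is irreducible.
Irreducible: <chi, chi> = 1.

Derivation: <chi, chi> = (1/|G|) sum_C |C| * |chi(C)|^2 = (1/16)[1*|2|^2 + 1*|-2|^2 + 2*|-sqrt(2)|^2 + 2*|0|^2 + 2*|sqrt(2)|^2 + 4*|0|^2 + 4*|0|^2]
  = (1/16)[(4) + (4) + (4) + (0) + (4) + (0) + (0)] = 16/16 = 1.
A character is irreducible iff <chi, chi> = 1, so this representation is irreducible.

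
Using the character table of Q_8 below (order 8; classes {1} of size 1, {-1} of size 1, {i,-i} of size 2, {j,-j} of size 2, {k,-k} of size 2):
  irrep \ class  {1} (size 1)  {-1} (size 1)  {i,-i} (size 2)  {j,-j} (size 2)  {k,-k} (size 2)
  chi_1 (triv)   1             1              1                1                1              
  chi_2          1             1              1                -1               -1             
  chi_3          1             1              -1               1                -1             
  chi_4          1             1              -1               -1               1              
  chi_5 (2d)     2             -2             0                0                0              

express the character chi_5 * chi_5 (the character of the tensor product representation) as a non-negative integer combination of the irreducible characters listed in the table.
chi_5 tensor chi_5 = chi_1 + chi_2 + chi_3 + chi_4 (all other irreducibles have multiplicity 0).

Details: The character of a tensor product is the pointwise product (chi_5 * chi_5)(C) = chi_5(C) * chi_5(C):
  {1}: (2)*(2), {-1}: (-2)*(-2), {i,-i}: (0)*(0), {j,-j}: (0)*(0), {k,-k}: (0)*(0)
so (chi_5 * chi_5) takes values
  {1} -> 4, {-1} -> 4, {i,-i} -> 0, {j,-j} -> 0, {k,-k} -> 0.
Now take the inner product of this character with each irreducible chi from the table, <chi_5*chi_5, chi> = (1/8) sum_C |C| (chi_5*chi_5)(C) conj(chi(C)):
  <chi_5*chi_5, chi_1> = (1/8)[1*(4)*conj(1) + 1*(4)*conj(1) + 2*(0)*conj(1) + 2*(0)*conj(1) + 2*(0)*conj(1)]
      = (1/8)[(4) + (4) + (0) + (0) + (0)] = 8/8 = 1
  <chi_5*chi_5, chi_2> = (1/8)[1*(4)*conj(1) + 1*(4)*conj(1) + 2*(0)*conj(1) + 2*(0)*conj(-1) + 2*(0)*conj(-1)]
      = (1/8)[(4) + (4) + (0) + (0) + (0)] = 8/8 = 1
  <chi_5*chi_5, chi_3> = (1/8)[1*(4)*conj(1) + 1*(4)*conj(1) + 2*(0)*conj(-1) + 2*(0)*conj(1) + 2*(0)*conj(-1)]
      = (1/8)[(4) + (4) + (0) + (0) + (0)] = 8/8 = 1
  <chi_5*chi_5, chi_4> = (1/8)[1*(4)*conj(1) + 1*(4)*conj(1) + 2*(0)*conj(-1) + 2*(0)*conj(-1) + 2*(0)*conj(1)]
      = (1/8)[(4) + (4) + (0) + (0) + (0)] = 8/8 = 1
  <chi_5*chi_5, chi_5> = (1/8)[1*(4)*conj(2) + 1*(4)*conj(-2) + 2*(0)*conj(0) + 2*(0)*conj(0) + 2*(0)*conj(0)]
      = (1/8)[(8) + (-8) + (0) + (0) + (0)] = 0/8 = 0
Hence the multiplicities are chi_1: 1, chi_2: 1, chi_3: 1, chi_4: 1. Dimension check: dim(chi_5)*dim(chi_5) = 2*2 = 4 and sum (mult * dim) = 1*1 + 1*1 + 1*1 + 1*1 = 4.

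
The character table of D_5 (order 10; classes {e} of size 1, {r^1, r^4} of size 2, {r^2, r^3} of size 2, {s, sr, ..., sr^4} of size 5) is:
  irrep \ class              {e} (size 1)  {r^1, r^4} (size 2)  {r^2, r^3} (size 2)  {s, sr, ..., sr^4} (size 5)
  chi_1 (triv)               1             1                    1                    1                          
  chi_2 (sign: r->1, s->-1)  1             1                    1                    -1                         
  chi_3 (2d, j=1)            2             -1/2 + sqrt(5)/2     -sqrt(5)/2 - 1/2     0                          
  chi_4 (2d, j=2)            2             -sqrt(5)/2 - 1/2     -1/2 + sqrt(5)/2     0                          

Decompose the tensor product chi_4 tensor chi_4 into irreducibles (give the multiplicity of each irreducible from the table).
chi_4 tensor chi_4 = chi_1 + chi_2 + chi_3 (all other irreducibles have multiplicity 0).

Details: The character of a tensor product is the pointwise product (chi_4 * chi_4)(C) = chi_4(C) * chi_4(C):
  {e}: (2)*(2), {r^1, r^4}: (-sqrt(5)/2 - 1/2)*(-sqrt(5)/2 - 1/2), {r^2, r^3}: (-1/2 + sqrt(5)/2)*(-1/2 + sqrt(5)/2), {s, sr, ..., sr^4}: (0)*(0)
so (chi_4 * chi_4) takes values
  {e} -> 4, {r^1, r^4} -> sqrt(5)/2 + 3/2, {r^2, r^3} -> 3/2 - sqrt(5)/2, {s, sr, ..., sr^4} -> 0.
Now take the inner product of this character with each irreducible chi from the table, <chi_4*chi_4, chi> = (1/10) sum_C |C| (chi_4*chi_4)(C) conj(chi(C)):
  <chi_4*chi_4, chi_1> = (1/10)[1*(4)*conj(1) + 2*(sqrt(5)/2 + 3/2)*conj(1) + 2*(3/2 - sqrt(5)/2)*conj(1) + 5*(0)*conj(1)]
      = (1/10)[(4) + (sqrt(5) + 3) + (3 - sqrt(5)) + (0)] = 10/10 = 1
  <chi_4*chi_4, chi_2> = (1/10)[1*(4)*conj(1) + 2*(sqrt(5)/2 + 3/2)*conj(1) + 2*(3/2 - sqrt(5)/2)*conj(1) + 5*(0)*conj(-1)]
      = (1/10)[(4) + (sqrt(5) + 3) + (3 - sqrt(5)) + (0)] = 10/10 = 1
  <chi_4*chi_4, chi_3> = (1/10)[1*(4)*conj(2) + 2*(sqrt(5)/2 + 3/2)*conj(-1/2 + sqrt(5)/2) + 2*(3/2 - sqrt(5)/2)*conj(-sqrt(5)/2 - 1/2) + 5*(0)*conj(0)]
      = (1/10)[(8) + (1 + sqrt(5)) + (1 - sqrt(5)) + (0)] = 10/10 = 1
  <chi_4*chi_4, chi_4> = (1/10)[1*(4)*conj(2) + 2*(sqrt(5)/2 + 3/2)*conj(-sqrt(5)/2 - 1/2) + 2*(3/2 - sqrt(5)/2)*conj(-1/2 + sqrt(5)/2) + 5*(0)*conj(0)]
      = (1/10)[(8) + (-2*sqrt(5) - 4) + (-4 + 2*sqrt(5)) + (0)] = 0/10 = 0
Hence the multiplicities are chi_1: 1, chi_2: 1, chi_3: 1. Dimension check: dim(chi_4)*dim(chi_4) = 2*2 = 4 and sum (mult * dim) = 1*1 + 1*1 + 1*2 = 4.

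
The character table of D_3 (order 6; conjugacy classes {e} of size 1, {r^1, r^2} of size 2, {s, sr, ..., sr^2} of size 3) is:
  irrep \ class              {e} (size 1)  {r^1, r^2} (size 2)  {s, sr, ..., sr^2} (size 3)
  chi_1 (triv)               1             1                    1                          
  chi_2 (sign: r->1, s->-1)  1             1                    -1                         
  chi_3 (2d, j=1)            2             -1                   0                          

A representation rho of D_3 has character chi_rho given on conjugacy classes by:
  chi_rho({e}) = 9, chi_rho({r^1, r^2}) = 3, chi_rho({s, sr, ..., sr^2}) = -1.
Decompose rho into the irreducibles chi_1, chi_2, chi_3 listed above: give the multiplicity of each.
Multiplicities: chi_1: 2, chi_2: 3, chi_3: 2.

Derivation: Use <chi_rho, chi> = (1/|G|) sum_C |C| * chi_rho(C) * conj(chi(C)) with |G| = 6 for each irreducible chi in the table:
  <chi_rho, chi_1> = (1/6)[1*(9)*conj(1) + 2*(3)*conj(1) + 3*(-1)*conj(1)]
      = (1/6)[(9) + (6) + (-3)] = 12/6 = 2
  <chi_rho, chi_2> = (1/6)[1*(9)*conj(1) + 2*(3)*conj(1) + 3*(-1)*conj(-1)]
      = (1/6)[(9) + (6) + (3)] = 18/6 = 3
  <chi_rho, chi_3> = (1/6)[1*(9)*conj(2) + 2*(3)*conj(-1) + 3*(-1)*conj(0)]
      = (1/6)[(18) + (-6) + (0)] = 12/6 = 2
Dimension check: dim(rho) = sum (mult * dim) = 2*1 + 3*1 + 2*2 = 9 = chi_rho(e) = 9.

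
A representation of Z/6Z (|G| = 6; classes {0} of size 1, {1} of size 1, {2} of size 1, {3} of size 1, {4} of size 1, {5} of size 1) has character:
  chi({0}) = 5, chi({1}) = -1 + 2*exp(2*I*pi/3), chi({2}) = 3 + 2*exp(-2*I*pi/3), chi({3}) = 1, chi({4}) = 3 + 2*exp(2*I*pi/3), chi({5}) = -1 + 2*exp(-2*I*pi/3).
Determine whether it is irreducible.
Not irreducible (reducible): <chi, chi> = 9 > 1.

Explanation: <chi, chi> = (1/|G|) sum_C |C| * |chi(C)|^2 = (1/6)[1*|5|^2 + 1*|-1 + 2*exp(2*I*pi/3)|^2 + 1*|3 + 2*exp(-2*I*pi/3)|^2 + 1*|1|^2 + 1*|3 + 2*exp(2*I*pi/3)|^2 + 1*|-1 + 2*exp(-2*I*pi/3)|^2]
  = (1/6)[(25) + (7) + (7) + (1) + (7) + (7)] = 54/6 = 9.
(Exp terms are combined using exp(i*s)*conj(exp(i*t)) = exp(i*(s-t)), and sums of them are collapsed using the identity that for every m > 1 the m distinct m-th roots of unity sum to 0, e.g. 1 + exp(2*I*pi/3) + exp(-2*I*pi/3) = 0.)
A character is irreducible iff <chi, chi> = 1, so this representation is reducible.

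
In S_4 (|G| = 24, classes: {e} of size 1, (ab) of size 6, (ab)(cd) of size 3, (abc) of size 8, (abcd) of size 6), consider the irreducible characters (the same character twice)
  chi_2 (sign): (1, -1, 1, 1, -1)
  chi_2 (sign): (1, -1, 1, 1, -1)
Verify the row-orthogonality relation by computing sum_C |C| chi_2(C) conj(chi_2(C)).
Sum = 24 = |G| = 24; so <chi_2, chi_2> = 1 (norm-1 confirms irreducibility).

Explanation: Compute term by term over conjugacy classes (|C| * chi_2(C) * conj(chi_2(C))):
  1*(1)*conj(1) + 6*(-1)*conj(-1) + 3*(1)*conj(1) + 8*(1)*conj(1) + 6*(-1)*conj(-1)
  = (1) + (6) + (3) + (8) + (6)
  = 24.
Dividing by |G| = 24 gives 24/24 = 1, matching the row-orthogonality relation <chi_2, chi_2> = [chi_2 = chi_2].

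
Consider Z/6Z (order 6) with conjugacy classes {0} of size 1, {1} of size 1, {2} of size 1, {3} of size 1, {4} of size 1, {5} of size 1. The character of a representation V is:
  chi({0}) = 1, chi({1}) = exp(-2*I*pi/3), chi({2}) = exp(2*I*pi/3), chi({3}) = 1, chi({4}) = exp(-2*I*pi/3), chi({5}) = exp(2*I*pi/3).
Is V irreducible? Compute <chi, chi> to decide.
Irreducible: <chi, chi> = 1.

<chi, chi> = (1/|G|) sum_C |C| * |chi(C)|^2 = (1/6)[1*|1|^2 + 1*|exp(-2*I*pi/3)|^2 + 1*|exp(2*I*pi/3)|^2 + 1*|1|^2 + 1*|exp(-2*I*pi/3)|^2 + 1*|exp(2*I*pi/3)|^2]
  = (1/6)[(1) + (1) + (1) + (1) + (1) + (1)] = 6/6 = 1.
(Exp terms are combined using exp(i*s)*conj(exp(i*t)) = exp(i*(s-t)), and sums of them are collapsed using the identity that for every m > 1 the m distinct m-th roots of unity sum to 0, e.g. 1 + exp(2*I*pi/3) + exp(-2*I*pi/3) = 0.)
A character is irreducible iff <chi, chi> = 1, so this representation is irreducible.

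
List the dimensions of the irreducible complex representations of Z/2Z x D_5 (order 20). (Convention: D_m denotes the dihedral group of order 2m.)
Dimensions: 1, 1, 1, 1, 2, 2, 2, 2

Why: There are 8 irreducibles (= number of conjugacy classes). Their dimensions d_i satisfy sum d_i^2 = |G| = 20: 1 + 1 + 1 + 1 + 4 + 4 + 4 + 4 = 20. (For the product with Z/2Z: each of the 2 1-dim characters of Z/2Z tensors with each irrep of D_5, giving 2 copies of each D_5-dimension.)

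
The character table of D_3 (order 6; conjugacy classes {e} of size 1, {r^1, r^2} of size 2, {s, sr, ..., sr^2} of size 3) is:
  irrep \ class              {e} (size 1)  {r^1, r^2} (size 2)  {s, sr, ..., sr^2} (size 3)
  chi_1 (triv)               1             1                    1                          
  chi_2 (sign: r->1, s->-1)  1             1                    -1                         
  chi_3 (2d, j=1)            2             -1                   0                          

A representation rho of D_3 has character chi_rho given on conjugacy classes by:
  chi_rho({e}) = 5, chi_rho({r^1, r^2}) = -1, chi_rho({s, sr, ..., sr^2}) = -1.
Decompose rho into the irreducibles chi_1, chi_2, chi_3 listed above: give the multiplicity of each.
Multiplicities: chi_1: 0, chi_2: 1, chi_3: 2.

Justification: Use <chi_rho, chi> = (1/|G|) sum_C |C| * chi_rho(C) * conj(chi(C)) with |G| = 6 for each irreducible chi in the table:
  <chi_rho, chi_1> = (1/6)[1*(5)*conj(1) + 2*(-1)*conj(1) + 3*(-1)*conj(1)]
      = (1/6)[(5) + (-2) + (-3)] = 0/6 = 0
  <chi_rho, chi_2> = (1/6)[1*(5)*conj(1) + 2*(-1)*conj(1) + 3*(-1)*conj(-1)]
      = (1/6)[(5) + (-2) + (3)] = 6/6 = 1
  <chi_rho, chi_3> = (1/6)[1*(5)*conj(2) + 2*(-1)*conj(-1) + 3*(-1)*conj(0)]
      = (1/6)[(10) + (2) + (0)] = 12/6 = 2
Dimension check: dim(rho) = sum (mult * dim) = 0*1 + 1*1 + 2*2 = 5 = chi_rho(e) = 5.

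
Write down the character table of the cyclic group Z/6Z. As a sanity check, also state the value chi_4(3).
Character table of Z/6Z (irreps indexed chi_0,...,chi_5 with chi_k(m) = zeta_6^(k*m), zeta_6 = exp(2*pi*i/6)):
  irrep \ class  {0} (size 1)  {1} (size 1)    {2} (size 1)    {3} (size 1)  {4} (size 1)    {5} (size 1)  
  chi_0          1             1               1               1             1               1             
  chi_1          1             exp(I*pi/3)     exp(2*I*pi/3)   -1            exp(-2*I*pi/3)  exp(-I*pi/3)  
  chi_2          1             exp(2*I*pi/3)   exp(-2*I*pi/3)  1             exp(2*I*pi/3)   exp(-2*I*pi/3)
  chi_3          1             -1              1               -1            1               -1            
  chi_4          1             exp(-2*I*pi/3)  exp(2*I*pi/3)   1             exp(-2*I*pi/3)  exp(2*I*pi/3) 
  chi_5          1             exp(-I*pi/3)    exp(-2*I*pi/3)  -1            exp(2*I*pi/3)   exp(I*pi/3)   

Spot check: chi_4(3) = zeta_6^(4*3) = zeta_6^12 = 1.

Details: Z/6Z is abelian, so all 6 irreducible complex representations are 1-dimensional. They are given by chi_k(m) = zeta_6^(k*m) for k = 0,...,5. Row orthogonality: sum_m chi_k(m) conj(chi_l(m)) = 6 * [k = l].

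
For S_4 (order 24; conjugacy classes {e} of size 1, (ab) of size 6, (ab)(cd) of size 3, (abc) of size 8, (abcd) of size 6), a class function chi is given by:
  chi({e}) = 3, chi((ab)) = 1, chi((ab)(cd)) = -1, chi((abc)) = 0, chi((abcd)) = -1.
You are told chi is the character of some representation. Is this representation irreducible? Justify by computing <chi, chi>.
Irreducible: <chi, chi> = 1.

Why: <chi, chi> = (1/|G|) sum_C |C| * |chi(C)|^2 = (1/24)[1*|3|^2 + 6*|1|^2 + 3*|-1|^2 + 8*|0|^2 + 6*|-1|^2]
  = (1/24)[(9) + (6) + (3) + (0) + (6)] = 24/24 = 1.
A character is irreducible iff <chi, chi> = 1, so this representation is irreducible.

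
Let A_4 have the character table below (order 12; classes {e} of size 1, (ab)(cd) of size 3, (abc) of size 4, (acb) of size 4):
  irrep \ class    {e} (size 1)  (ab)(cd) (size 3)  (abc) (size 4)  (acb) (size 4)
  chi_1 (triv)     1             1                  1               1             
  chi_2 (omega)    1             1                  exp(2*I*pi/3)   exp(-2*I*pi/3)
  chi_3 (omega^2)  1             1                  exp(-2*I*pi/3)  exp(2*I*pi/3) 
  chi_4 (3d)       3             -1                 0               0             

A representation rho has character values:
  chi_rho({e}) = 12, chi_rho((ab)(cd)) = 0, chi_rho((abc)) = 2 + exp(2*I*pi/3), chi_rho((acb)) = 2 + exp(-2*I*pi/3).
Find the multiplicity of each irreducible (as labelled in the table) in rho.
Multiplicities: chi_1: 2, chi_2: 1, chi_3: 0, chi_4: 3.

Derivation: Use <chi_rho, chi> = (1/|G|) sum_C |C| * chi_rho(C) * conj(chi(C)) with |G| = 12 for each irreducible chi in the table:
  <chi_rho, chi_1> = (1/12)[1*(12)*conj(1) + 3*(0)*conj(1) + 4*(2 + exp(2*I*pi/3))*conj(1) + 4*(2 + exp(-2*I*pi/3))*conj(1)]
      = (1/12)[(12) + (0) + (8 + 4*exp(2*I*pi/3)) + (8 + 4*exp(-2*I*pi/3))] = 24/12 = 2
  <chi_rho, chi_2> = (1/12)[1*(12)*conj(1) + 3*(0)*conj(1) + 4*(2 + exp(2*I*pi/3))*conj(exp(2*I*pi/3)) + 4*(2 + exp(-2*I*pi/3))*conj(exp(-2*I*pi/3))]
      = (1/12)[(12) + (0) + (4 + 8*exp(-2*I*pi/3)) + (4 + 8*exp(2*I*pi/3))] = 12/12 = 1
  <chi_rho, chi_3> = (1/12)[1*(12)*conj(1) + 3*(0)*conj(1) + 4*(2 + exp(2*I*pi/3))*conj(exp(-2*I*pi/3)) + 4*(2 + exp(-2*I*pi/3))*conj(exp(2*I*pi/3))]
      = (1/12)[(12) + (0) + (4*exp(-2*I*pi/3) + 8*exp(2*I*pi/3)) + (8*exp(-2*I*pi/3) + 4*exp(2*I*pi/3))] = 0/12 = 0
  <chi_rho, chi_4> = (1/12)[1*(12)*conj(3) + 3*(0)*conj(-1) + 4*(2 + exp(2*I*pi/3))*conj(0) + 4*(2 + exp(-2*I*pi/3))*conj(0)]
      = (1/12)[(36) + (0) + (0) + (0)] = 36/12 = 3
(Exp terms are combined using exp(i*s)*conj(exp(i*t)) = exp(i*(s-t)), and sums of them are collapsed using the identity that for every m > 1 the m distinct m-th roots of unity sum to 0, e.g. 1 + exp(2*I*pi/3) + exp(-2*I*pi/3) = 0.)
Dimension check: dim(rho) = sum (mult * dim) = 2*1 + 1*1 + 0*1 + 3*3 = 12 = chi_rho(e) = 12.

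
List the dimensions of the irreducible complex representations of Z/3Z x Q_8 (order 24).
Dimensions: 1, 1, 1, 1, 1, 1, 1, 1, 1, 1, 1, 1, 2, 2, 2

Working: There are 15 irreducibles (= number of conjugacy classes). Their dimensions d_i satisfy sum d_i^2 = |G| = 24: 1 + 1 + 1 + 1 + 1 + 1 + 1 + 1 + 1 + 1 + 1 + 1 + 4 + 4 + 4 = 24. (For the product with Z/3Z: each of the 3 1-dim characters of Z/3Z tensors with each irrep of Q_8, giving 3 copies of each Q_8-dimension.)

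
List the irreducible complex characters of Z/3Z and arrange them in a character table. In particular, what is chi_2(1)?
Character table of Z/3Z (irreps indexed chi_0,...,chi_2 with chi_k(m) = zeta_3^(k*m), zeta_3 = exp(2*pi*i/3)):
  irrep \ class  {0} (size 1)  {1} (size 1)    {2} (size 1)  
  chi_0          1             1               1             
  chi_1          1             exp(2*I*pi/3)   exp(-2*I*pi/3)
  chi_2          1             exp(-2*I*pi/3)  exp(2*I*pi/3) 

Spot check: chi_2(1) = zeta_3^(2*1) = zeta_3^2 = exp(-2*I*pi/3).

Details: Z/3Z is abelian, so all 3 irreducible complex representations are 1-dimensional. They are given by chi_k(m) = zeta_3^(k*m) for k = 0,...,2. Row orthogonality: sum_m chi_k(m) conj(chi_l(m)) = 3 * [k = l].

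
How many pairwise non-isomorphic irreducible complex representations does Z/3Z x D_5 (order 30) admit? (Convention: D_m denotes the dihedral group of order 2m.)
12

Proof sketch: The number of irreducible complex representations of a finite group equals its number of conjugacy classes. For a direct product, #classes(G x H) = #classes(G) * #classes(H). Z/3Z has 3 classes (abelian), D_5 has 4 classes, so 3 * 4 = 12, so Z/3Z x D_5 (order 30) has exactly 12 irreducible complex representations.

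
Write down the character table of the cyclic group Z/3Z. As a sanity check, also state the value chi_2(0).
Character table of Z/3Z (irreps indexed chi_0,...,chi_2 with chi_k(m) = zeta_3^(k*m), zeta_3 = exp(2*pi*i/3)):
  irrep \ class  {0} (size 1)  {1} (size 1)    {2} (size 1)  
  chi_0          1             1               1             
  chi_1          1             exp(2*I*pi/3)   exp(-2*I*pi/3)
  chi_2          1             exp(-2*I*pi/3)  exp(2*I*pi/3) 

Spot check: chi_2(0) = zeta_3^(2*0) = zeta_3^0 = 1.

Why: Z/3Z is abelian, so all 3 irreducible complex representations are 1-dimensional. They are given by chi_k(m) = zeta_3^(k*m) for k = 0,...,2. Row orthogonality: sum_m chi_k(m) conj(chi_l(m)) = 3 * [k = l].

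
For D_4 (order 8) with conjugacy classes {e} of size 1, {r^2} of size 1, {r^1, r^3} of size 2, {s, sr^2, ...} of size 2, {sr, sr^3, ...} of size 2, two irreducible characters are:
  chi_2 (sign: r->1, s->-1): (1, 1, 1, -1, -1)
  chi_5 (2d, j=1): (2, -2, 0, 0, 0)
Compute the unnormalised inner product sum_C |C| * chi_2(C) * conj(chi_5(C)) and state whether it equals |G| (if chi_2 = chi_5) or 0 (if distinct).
Sum = 0; so <chi_2, chi_5> = 0 (distinct irreducibles are orthogonal).

Compute term by term over conjugacy classes (|C| * chi_2(C) * conj(chi_5(C))):
  1*(1)*conj(2) + 1*(1)*conj(-2) + 2*(1)*conj(0) + 2*(-1)*conj(0) + 2*(-1)*conj(0)
  = (2) + (-2) + (0) + (0) + (0)
  = 0.
Dividing by |G| = 8 gives 0/8 = 0, matching the row-orthogonality relation <chi_2, chi_5> = [chi_2 = chi_5].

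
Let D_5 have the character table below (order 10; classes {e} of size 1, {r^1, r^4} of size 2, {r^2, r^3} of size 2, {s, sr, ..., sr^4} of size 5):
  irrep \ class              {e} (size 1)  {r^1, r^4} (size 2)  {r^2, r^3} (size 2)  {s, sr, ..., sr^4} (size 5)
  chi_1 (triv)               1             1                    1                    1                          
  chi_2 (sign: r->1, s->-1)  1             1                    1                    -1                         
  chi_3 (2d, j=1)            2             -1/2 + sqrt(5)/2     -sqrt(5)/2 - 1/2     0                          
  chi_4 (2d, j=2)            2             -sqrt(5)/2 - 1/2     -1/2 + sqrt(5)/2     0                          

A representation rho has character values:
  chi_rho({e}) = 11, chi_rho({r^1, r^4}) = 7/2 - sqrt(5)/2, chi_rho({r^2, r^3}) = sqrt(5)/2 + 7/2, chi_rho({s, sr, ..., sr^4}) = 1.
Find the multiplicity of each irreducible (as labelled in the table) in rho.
Multiplicities: chi_1: 3, chi_2: 2, chi_3: 1, chi_4: 2.

Why: Use <chi_rho, chi> = (1/|G|) sum_C |C| * chi_rho(C) * conj(chi(C)) with |G| = 10 for each irreducible chi in the table:
  <chi_rho, chi_1> = (1/10)[1*(11)*conj(1) + 2*(7/2 - sqrt(5)/2)*conj(1) + 2*(sqrt(5)/2 + 7/2)*conj(1) + 5*(1)*conj(1)]
      = (1/10)[(11) + (7 - sqrt(5)) + (sqrt(5) + 7) + (5)] = 30/10 = 3
  <chi_rho, chi_2> = (1/10)[1*(11)*conj(1) + 2*(7/2 - sqrt(5)/2)*conj(1) + 2*(sqrt(5)/2 + 7/2)*conj(1) + 5*(1)*conj(-1)]
      = (1/10)[(11) + (7 - sqrt(5)) + (sqrt(5) + 7) + (-5)] = 20/10 = 2
  <chi_rho, chi_3> = (1/10)[1*(11)*conj(2) + 2*(7/2 - sqrt(5)/2)*conj(-1/2 + sqrt(5)/2) + 2*(sqrt(5)/2 + 7/2)*conj(-sqrt(5)/2 - 1/2) + 5*(1)*conj(0)]
      = (1/10)[(22) + (-6 + 4*sqrt(5)) + (-4*sqrt(5) - 6) + (0)] = 10/10 = 1
  <chi_rho, chi_4> = (1/10)[1*(11)*conj(2) + 2*(7/2 - sqrt(5)/2)*conj(-sqrt(5)/2 - 1/2) + 2*(sqrt(5)/2 + 7/2)*conj(-1/2 + sqrt(5)/2) + 5*(1)*conj(0)]
      = (1/10)[(22) + (-3*sqrt(5) - 1) + (-1 + 3*sqrt(5)) + (0)] = 20/10 = 2
Dimension check: dim(rho) = sum (mult * dim) = 3*1 + 2*1 + 1*2 + 2*2 = 11 = chi_rho(e) = 11.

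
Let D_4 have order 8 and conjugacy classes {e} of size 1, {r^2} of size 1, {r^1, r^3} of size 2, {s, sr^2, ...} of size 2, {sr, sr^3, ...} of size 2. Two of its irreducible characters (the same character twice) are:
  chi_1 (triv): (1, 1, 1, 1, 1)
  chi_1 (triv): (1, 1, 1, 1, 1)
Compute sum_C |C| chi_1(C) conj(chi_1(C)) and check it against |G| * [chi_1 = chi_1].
Sum = 8 = |G| = 8; so <chi_1, chi_1> = 1 (norm-1 confirms irreducibility).

Solution. Compute term by term over conjugacy classes (|C| * chi_1(C) * conj(chi_1(C))):
  1*(1)*conj(1) + 1*(1)*conj(1) + 2*(1)*conj(1) + 2*(1)*conj(1) + 2*(1)*conj(1)
  = (1) + (1) + (2) + (2) + (2)
  = 8.
Dividing by |G| = 8 gives 8/8 = 1, matching the row-orthogonality relation <chi_1, chi_1> = [chi_1 = chi_1].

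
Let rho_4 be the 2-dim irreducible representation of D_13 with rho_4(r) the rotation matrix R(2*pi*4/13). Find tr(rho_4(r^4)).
chi_{rho_4}(r^4) = 2*cos(2*pi*4*4/13) = 2*cos(32*pi/13)

Argument: rho_4(r^4) is rotation by angle 2*pi*4*4/13, whose trace is 2*cos(2*pi*4*4/13) = 2*cos(32*pi/13).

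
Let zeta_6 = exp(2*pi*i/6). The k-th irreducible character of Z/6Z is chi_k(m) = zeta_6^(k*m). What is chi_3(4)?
chi_3(4) = zeta_6^12 = 1

Justification: chi_3(4) = zeta_6^(3*4) = zeta_6^12. Since zeta_6^6 = 1, this equals zeta_6^0 = exp(2*pi*i*0/6) = 1.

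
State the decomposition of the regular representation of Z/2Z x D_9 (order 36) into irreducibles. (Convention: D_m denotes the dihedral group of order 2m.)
Each irreducible V_i of dimension d_i appears with multiplicity d_i, i.e. rho_reg = (direct sum over all irreducibles V_i) d_i V_i. The irreducible dimensions for Z/2Z x D_9 are 1, 1, 1, 1, 2, 2, 2, 2, 2, 2, 2, 2: 4 irreducibles of dimension 1, each with multiplicity 1; 8 irreducibles of dimension 2, each with multiplicity 2. Total dimension 4*1*1 + 8*2*2 = 36 = |G|.

Working: General theorem: in the regular representation of a finite group G, each irreducible appears with multiplicity equal to its dimension. Check: dim(rho_reg) = sum d_i^2 = 1 + 1 + 1 + 1 + 4 + 4 + 4 + 4 + 4 + 4 + 4 + 4 = 36 = |G|.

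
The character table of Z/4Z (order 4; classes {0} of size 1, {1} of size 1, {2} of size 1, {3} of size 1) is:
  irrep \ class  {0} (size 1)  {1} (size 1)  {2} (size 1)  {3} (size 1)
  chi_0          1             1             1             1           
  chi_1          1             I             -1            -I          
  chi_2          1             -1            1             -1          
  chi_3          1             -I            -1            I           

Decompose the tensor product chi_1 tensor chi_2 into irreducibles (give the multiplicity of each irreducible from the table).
chi_1 tensor chi_2 = chi_3 (all other irreducibles have multiplicity 0).

Proof sketch: The character of a tensor product is the pointwise product (chi_1 * chi_2)(C) = chi_1(C) * chi_2(C):
  {0}: (1)*(1), {1}: (I)*(-1), {2}: (-1)*(1), {3}: (-I)*(-1)
so (chi_1 * chi_2) takes values
  {0} -> 1, {1} -> -I, {2} -> -1, {3} -> I.
Now take the inner product of this character with each irreducible chi from the table, <chi_1*chi_2, chi> = (1/4) sum_C |C| (chi_1*chi_2)(C) conj(chi(C)):
  <chi_1*chi_2, chi_0> = (1/4)[1*(1)*conj(1) + 1*(-I)*conj(1) + 1*(-1)*conj(1) + 1*(I)*conj(1)]
      = (1/4)[(1) + (-I) + (-1) + (I)] = 0/4 = 0
  <chi_1*chi_2, chi_1> = (1/4)[1*(1)*conj(1) + 1*(-I)*conj(I) + 1*(-1)*conj(-1) + 1*(I)*conj(-I)]
      = (1/4)[(1) + (-1) + (1) + (-1)] = 0/4 = 0
  <chi_1*chi_2, chi_2> = (1/4)[1*(1)*conj(1) + 1*(-I)*conj(-1) + 1*(-1)*conj(1) + 1*(I)*conj(-1)]
      = (1/4)[(1) + (I) + (-1) + (-I)] = 0/4 = 0
  <chi_1*chi_2, chi_3> = (1/4)[1*(1)*conj(1) + 1*(-I)*conj(-I) + 1*(-1)*conj(-1) + 1*(I)*conj(I)]
      = (1/4)[(1) + (1) + (1) + (1)] = 4/4 = 1
(Exp terms are combined using exp(i*s)*conj(exp(i*t)) = exp(i*(s-t)), and sums of them are collapsed using the identity that for every m > 1 the m distinct m-th roots of unity sum to 0, e.g. 1 + exp(2*I*pi/3) + exp(-2*I*pi/3) = 0.)
Hence the multiplicities are chi_3: 1. Dimension check: dim(chi_1)*dim(chi_2) = 1*1 = 1 and sum (mult * dim) = 1*1 = 1.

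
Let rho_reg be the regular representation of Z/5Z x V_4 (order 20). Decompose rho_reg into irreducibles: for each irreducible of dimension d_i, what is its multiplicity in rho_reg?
Each irreducible V_i of dimension d_i appears with multiplicity d_i, i.e. rho_reg = (direct sum over all irreducibles V_i) d_i V_i. The irreducible dimensions for Z/5Z x V_4 are 1, 1, 1, 1, 1, 1, 1, 1, 1, 1, 1, 1, 1, 1, 1, 1, 1, 1, 1, 1: 20 irreducibles of dimension 1, each with multiplicity 1. Total dimension 20*1*1 = 20 = |G|.

Details: General theorem: in the regular representation of a finite group G, each irreducible appears with multiplicity equal to its dimension. Check: dim(rho_reg) = sum d_i^2 = 1 + 1 + 1 + 1 + 1 + 1 + 1 + 1 + 1 + 1 + 1 + 1 + 1 + 1 + 1 + 1 + 1 + 1 + 1 + 1 = 20 = |G|.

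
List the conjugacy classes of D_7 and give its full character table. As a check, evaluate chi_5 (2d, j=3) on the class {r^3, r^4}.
Conjugacy classes: {e} of size 1, {r^1, r^6} of size 2, {r^2, r^5} of size 2, {r^3, r^4} of size 2, {s, sr, ..., sr^6} of size 7.
Character table:
  irrep \ class              {e} (size 1)  {r^1, r^6} (size 2)  {r^2, r^5} (size 2)  {r^3, r^4} (size 2)  {s, sr, ..., sr^6} (size 7)
  chi_1 (triv)               1             1                    1                    1                    1                          
  chi_2 (sign: r->1, s->-1)  1             1                    1                    1                    -1                         
  chi_3 (2d, j=1)            2             2*cos(2*pi/7)        -2*cos(3*pi/7)       -2*cos(pi/7)         0                          
  chi_4 (2d, j=2)            2             -2*cos(3*pi/7)       -2*cos(pi/7)         2*cos(2*pi/7)        0                          
  chi_5 (2d, j=3)            2             -2*cos(pi/7)         2*cos(2*pi/7)        -2*cos(3*pi/7)       0                          

Spot check: chi_5 (2d, j=3) on {r^3, r^4} = -2*cos(3*pi/7).

Solution. D_7 has order 2*7 = 14 with 5 conjugacy classes, hence 5 irreducibles. Sum of squared dims 1 + 1 + 4 + 4 + 4 = 14 = |G|. Linear characters come from the abelianisation; the 2-dimensional irreps have character r^k -> 2*cos(2*pi*j*k/7), reflections -> 0.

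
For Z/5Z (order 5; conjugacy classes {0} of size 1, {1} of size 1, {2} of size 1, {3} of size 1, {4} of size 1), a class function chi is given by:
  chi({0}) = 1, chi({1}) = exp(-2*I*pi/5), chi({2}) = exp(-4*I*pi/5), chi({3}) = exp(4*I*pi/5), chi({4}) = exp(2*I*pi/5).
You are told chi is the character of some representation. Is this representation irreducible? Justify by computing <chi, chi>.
Irreducible: <chi, chi> = 1.

Why: <chi, chi> = (1/|G|) sum_C |C| * |chi(C)|^2 = (1/5)[1*|1|^2 + 1*|exp(-2*I*pi/5)|^2 + 1*|exp(-4*I*pi/5)|^2 + 1*|exp(4*I*pi/5)|^2 + 1*|exp(2*I*pi/5)|^2]
  = (1/5)[(1) + (1) + (1) + (1) + (1)] = 5/5 = 1.
(Exp terms are combined using exp(i*s)*conj(exp(i*t)) = exp(i*(s-t)), and sums of them are collapsed using the identity that for every m > 1 the m distinct m-th roots of unity sum to 0, e.g. 1 + exp(2*I*pi/3) + exp(-2*I*pi/3) = 0.)
A character is irreducible iff <chi, chi> = 1, so this representation is irreducible.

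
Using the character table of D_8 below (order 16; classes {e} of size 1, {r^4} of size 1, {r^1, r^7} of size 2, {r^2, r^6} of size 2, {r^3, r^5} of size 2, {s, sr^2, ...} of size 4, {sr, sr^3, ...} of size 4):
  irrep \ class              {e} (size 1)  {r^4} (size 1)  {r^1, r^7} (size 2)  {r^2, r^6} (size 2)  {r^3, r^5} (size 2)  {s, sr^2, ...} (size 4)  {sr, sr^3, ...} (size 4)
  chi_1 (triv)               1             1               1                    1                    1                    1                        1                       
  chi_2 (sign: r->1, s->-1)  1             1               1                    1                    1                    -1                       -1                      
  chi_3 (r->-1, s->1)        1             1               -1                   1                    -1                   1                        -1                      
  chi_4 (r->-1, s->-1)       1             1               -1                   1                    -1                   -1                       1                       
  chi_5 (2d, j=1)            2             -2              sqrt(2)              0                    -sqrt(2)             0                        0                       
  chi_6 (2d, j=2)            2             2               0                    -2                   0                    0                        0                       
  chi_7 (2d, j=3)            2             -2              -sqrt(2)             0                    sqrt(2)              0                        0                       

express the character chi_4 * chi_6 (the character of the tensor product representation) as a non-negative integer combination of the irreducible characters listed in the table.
chi_4 tensor chi_6 = chi_6 (all other irreducibles have multiplicity 0).

Details: The character of a tensor product is the pointwise product (chi_4 * chi_6)(C) = chi_4(C) * chi_6(C):
  {e}: (1)*(2), {r^4}: (1)*(2), {r^1, r^7}: (-1)*(0), {r^2, r^6}: (1)*(-2), {r^3, r^5}: (-1)*(0), {s, sr^2, ...}: (-1)*(0), {sr, sr^3, ...}: (1)*(0)
so (chi_4 * chi_6) takes values
  {e} -> 2, {r^4} -> 2, {r^1, r^7} -> 0, {r^2, r^6} -> -2, {r^3, r^5} -> 0, {s, sr^2, ...} -> 0, {sr, sr^3, ...} -> 0.
Now take the inner product of this character with each irreducible chi from the table, <chi_4*chi_6, chi> = (1/16) sum_C |C| (chi_4*chi_6)(C) conj(chi(C)):
  <chi_4*chi_6, chi_1> = (1/16)[1*(2)*conj(1) + 1*(2)*conj(1) + 2*(0)*conj(1) + 2*(-2)*conj(1) + 2*(0)*conj(1) + 4*(0)*conj(1) + 4*(0)*conj(1)]
      = (1/16)[(2) + (2) + (0) + (-4) + (0) + (0) + (0)] = 0/16 = 0
  <chi_4*chi_6, chi_2> = (1/16)[1*(2)*conj(1) + 1*(2)*conj(1) + 2*(0)*conj(1) + 2*(-2)*conj(1) + 2*(0)*conj(1) + 4*(0)*conj(-1) + 4*(0)*conj(-1)]
      = (1/16)[(2) + (2) + (0) + (-4) + (0) + (0) + (0)] = 0/16 = 0
  <chi_4*chi_6, chi_3> = (1/16)[1*(2)*conj(1) + 1*(2)*conj(1) + 2*(0)*conj(-1) + 2*(-2)*conj(1) + 2*(0)*conj(-1) + 4*(0)*conj(1) + 4*(0)*conj(-1)]
      = (1/16)[(2) + (2) + (0) + (-4) + (0) + (0) + (0)] = 0/16 = 0
  <chi_4*chi_6, chi_4> = (1/16)[1*(2)*conj(1) + 1*(2)*conj(1) + 2*(0)*conj(-1) + 2*(-2)*conj(1) + 2*(0)*conj(-1) + 4*(0)*conj(-1) + 4*(0)*conj(1)]
      = (1/16)[(2) + (2) + (0) + (-4) + (0) + (0) + (0)] = 0/16 = 0
  <chi_4*chi_6, chi_5> = (1/16)[1*(2)*conj(2) + 1*(2)*conj(-2) + 2*(0)*conj(sqrt(2)) + 2*(-2)*conj(0) + 2*(0)*conj(-sqrt(2)) + 4*(0)*conj(0) + 4*(0)*conj(0)]
      = (1/16)[(4) + (-4) + (0) + (0) + (0) + (0) + (0)] = 0/16 = 0
  <chi_4*chi_6, chi_6> = (1/16)[1*(2)*conj(2) + 1*(2)*conj(2) + 2*(0)*conj(0) + 2*(-2)*conj(-2) + 2*(0)*conj(0) + 4*(0)*conj(0) + 4*(0)*conj(0)]
      = (1/16)[(4) + (4) + (0) + (8) + (0) + (0) + (0)] = 16/16 = 1
  <chi_4*chi_6, chi_7> = (1/16)[1*(2)*conj(2) + 1*(2)*conj(-2) + 2*(0)*conj(-sqrt(2)) + 2*(-2)*conj(0) + 2*(0)*conj(sqrt(2)) + 4*(0)*conj(0) + 4*(0)*conj(0)]
      = (1/16)[(4) + (-4) + (0) + (0) + (0) + (0) + (0)] = 0/16 = 0
Hence the multiplicities are chi_6: 1. Dimension check: dim(chi_4)*dim(chi_6) = 1*2 = 2 and sum (mult * dim) = 1*2 = 2.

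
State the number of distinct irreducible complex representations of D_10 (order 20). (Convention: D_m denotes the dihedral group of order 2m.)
8

Justification: The number of irreducible complex representations of a finite group equals its number of conjugacy classes. D_10 has 8 conjugacy classes (n/2 + 3 for n even), so D_10 (order 20) has exactly 8 irreducible complex representations.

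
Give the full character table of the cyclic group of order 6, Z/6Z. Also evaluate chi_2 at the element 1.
Character table of Z/6Z (irreps indexed chi_0,...,chi_5 with chi_k(m) = zeta_6^(k*m), zeta_6 = exp(2*pi*i/6)):
  irrep \ class  {0} (size 1)  {1} (size 1)    {2} (size 1)    {3} (size 1)  {4} (size 1)    {5} (size 1)  
  chi_0          1             1               1               1             1               1             
  chi_1          1             exp(I*pi/3)     exp(2*I*pi/3)   -1            exp(-2*I*pi/3)  exp(-I*pi/3)  
  chi_2          1             exp(2*I*pi/3)   exp(-2*I*pi/3)  1             exp(2*I*pi/3)   exp(-2*I*pi/3)
  chi_3          1             -1              1               -1            1               -1            
  chi_4          1             exp(-2*I*pi/3)  exp(2*I*pi/3)   1             exp(-2*I*pi/3)  exp(2*I*pi/3) 
  chi_5          1             exp(-I*pi/3)    exp(-2*I*pi/3)  -1            exp(2*I*pi/3)   exp(I*pi/3)   

Spot check: chi_2(1) = zeta_6^(2*1) = zeta_6^2 = exp(2*I*pi/3).

Derivation: Z/6Z is abelian, so all 6 irreducible complex representations are 1-dimensional. They are given by chi_k(m) = zeta_6^(k*m) for k = 0,...,5. Row orthogonality: sum_m chi_k(m) conj(chi_l(m)) = 6 * [k = l].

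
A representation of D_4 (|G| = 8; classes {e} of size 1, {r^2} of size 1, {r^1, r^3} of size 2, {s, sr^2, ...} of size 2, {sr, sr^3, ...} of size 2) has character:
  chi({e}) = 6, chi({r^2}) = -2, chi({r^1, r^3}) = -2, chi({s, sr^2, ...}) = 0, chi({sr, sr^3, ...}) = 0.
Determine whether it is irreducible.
Not irreducible (reducible): <chi, chi> = 6 > 1.

Justification: <chi, chi> = (1/|G|) sum_C |C| * |chi(C)|^2 = (1/8)[1*|6|^2 + 1*|-2|^2 + 2*|-2|^2 + 2*|0|^2 + 2*|0|^2]
  = (1/8)[(36) + (4) + (8) + (0) + (0)] = 48/8 = 6.
A character is irreducible iff <chi, chi> = 1, so this representation is reducible.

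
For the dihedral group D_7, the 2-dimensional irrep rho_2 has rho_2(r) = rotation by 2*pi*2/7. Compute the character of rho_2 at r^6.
chi_{rho_2}(r^6) = 2*cos(2*pi*2*6/7) = -2*cos(3*pi/7)

Details: rho_2(r^6) is rotation by angle 2*pi*2*6/7, whose trace is 2*cos(2*pi*2*6/7) = -2*cos(3*pi/7).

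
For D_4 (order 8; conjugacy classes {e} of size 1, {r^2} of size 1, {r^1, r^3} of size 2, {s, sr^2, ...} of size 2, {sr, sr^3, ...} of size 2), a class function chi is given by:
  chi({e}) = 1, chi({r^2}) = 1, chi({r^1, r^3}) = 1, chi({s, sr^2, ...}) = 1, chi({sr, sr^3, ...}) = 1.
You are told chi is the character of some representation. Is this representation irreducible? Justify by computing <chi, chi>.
Irreducible: <chi, chi> = 1.

Derivation: <chi, chi> = (1/|G|) sum_C |C| * |chi(C)|^2 = (1/8)[1*|1|^2 + 1*|1|^2 + 2*|1|^2 + 2*|1|^2 + 2*|1|^2]
  = (1/8)[(1) + (1) + (2) + (2) + (2)] = 8/8 = 1.
A character is irreducible iff <chi, chi> = 1, so this representation is irreducible.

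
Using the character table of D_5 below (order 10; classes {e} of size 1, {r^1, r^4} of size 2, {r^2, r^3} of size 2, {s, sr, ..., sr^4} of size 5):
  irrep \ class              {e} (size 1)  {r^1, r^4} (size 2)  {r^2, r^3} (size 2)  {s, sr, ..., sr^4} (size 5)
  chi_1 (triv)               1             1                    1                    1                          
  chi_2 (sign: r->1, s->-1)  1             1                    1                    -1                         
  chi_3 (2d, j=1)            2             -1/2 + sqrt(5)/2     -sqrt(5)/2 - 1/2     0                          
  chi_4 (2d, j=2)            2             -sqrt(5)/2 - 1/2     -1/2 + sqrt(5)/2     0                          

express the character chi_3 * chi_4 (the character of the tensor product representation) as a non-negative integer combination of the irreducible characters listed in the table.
chi_3 tensor chi_4 = chi_3 + chi_4 (all other irreducibles have multiplicity 0).

Details: The character of a tensor product is the pointwise product (chi_3 * chi_4)(C) = chi_3(C) * chi_4(C):
  {e}: (2)*(2), {r^1, r^4}: (-1/2 + sqrt(5)/2)*(-sqrt(5)/2 - 1/2), {r^2, r^3}: (-sqrt(5)/2 - 1/2)*(-1/2 + sqrt(5)/2), {s, sr, ..., sr^4}: (0)*(0)
so (chi_3 * chi_4) takes values
  {e} -> 4, {r^1, r^4} -> -1, {r^2, r^3} -> -1, {s, sr, ..., sr^4} -> 0.
Now take the inner product of this character with each irreducible chi from the table, <chi_3*chi_4, chi> = (1/10) sum_C |C| (chi_3*chi_4)(C) conj(chi(C)):
  <chi_3*chi_4, chi_1> = (1/10)[1*(4)*conj(1) + 2*(-1)*conj(1) + 2*(-1)*conj(1) + 5*(0)*conj(1)]
      = (1/10)[(4) + (-2) + (-2) + (0)] = 0/10 = 0
  <chi_3*chi_4, chi_2> = (1/10)[1*(4)*conj(1) + 2*(-1)*conj(1) + 2*(-1)*conj(1) + 5*(0)*conj(-1)]
      = (1/10)[(4) + (-2) + (-2) + (0)] = 0/10 = 0
  <chi_3*chi_4, chi_3> = (1/10)[1*(4)*conj(2) + 2*(-1)*conj(-1/2 + sqrt(5)/2) + 2*(-1)*conj(-sqrt(5)/2 - 1/2) + 5*(0)*conj(0)]
      = (1/10)[(8) + (1 - sqrt(5)) + (1 + sqrt(5)) + (0)] = 10/10 = 1
  <chi_3*chi_4, chi_4> = (1/10)[1*(4)*conj(2) + 2*(-1)*conj(-sqrt(5)/2 - 1/2) + 2*(-1)*conj(-1/2 + sqrt(5)/2) + 5*(0)*conj(0)]
      = (1/10)[(8) + (1 + sqrt(5)) + (1 - sqrt(5)) + (0)] = 10/10 = 1
Hence the multiplicities are chi_3: 1, chi_4: 1. Dimension check: dim(chi_3)*dim(chi_4) = 2*2 = 4 and sum (mult * dim) = 1*2 + 1*2 = 4.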